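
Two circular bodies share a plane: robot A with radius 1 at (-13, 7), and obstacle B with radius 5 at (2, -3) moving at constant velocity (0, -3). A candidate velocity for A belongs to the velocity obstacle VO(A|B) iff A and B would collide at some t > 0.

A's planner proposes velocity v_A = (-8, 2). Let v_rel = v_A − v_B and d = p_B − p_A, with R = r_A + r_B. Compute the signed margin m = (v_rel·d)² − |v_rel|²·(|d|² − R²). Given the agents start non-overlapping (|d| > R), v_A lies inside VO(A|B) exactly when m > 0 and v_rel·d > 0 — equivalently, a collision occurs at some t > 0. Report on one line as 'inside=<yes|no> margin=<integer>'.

d = (15, -10),  |d|² = 325;  R = 1+5 = 6,  c = 325−6² = 289
v_rel = (-8, 5),  |v_rel|² = 89;  v_rel·d = (-8)·(15) + (5)·(-10) = -170
89·t² + 340·t + 289 = 0  ⇒  m = (-170)² − 89·289 = 3179
m = 3179 > 0,  v_rel·d = -170 < 0  ⇒  outside

inside=no margin=3179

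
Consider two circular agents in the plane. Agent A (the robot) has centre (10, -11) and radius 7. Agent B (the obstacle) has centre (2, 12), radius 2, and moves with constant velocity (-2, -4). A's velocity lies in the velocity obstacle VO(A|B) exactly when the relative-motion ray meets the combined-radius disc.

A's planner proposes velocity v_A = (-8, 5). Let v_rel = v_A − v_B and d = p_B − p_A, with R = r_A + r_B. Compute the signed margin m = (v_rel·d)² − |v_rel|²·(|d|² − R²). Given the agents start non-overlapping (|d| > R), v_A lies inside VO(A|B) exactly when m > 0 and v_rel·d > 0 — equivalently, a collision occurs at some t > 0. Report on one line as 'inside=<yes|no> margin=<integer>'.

d = (-8, 23),  |d|² = 593;  R = 7+2 = 9,  c = 593−9² = 512
v_rel = (-6, 9),  |v_rel|² = 117;  v_rel·d = (-6)·(-8) + (9)·(23) = 255
117·t² − 510·t + 512 = 0  ⇒  m = 255² − 117·512 = 5121
m = 5121 > 0,  v_rel·d = 255 > 0  ⇒  inside

inside=yes margin=5121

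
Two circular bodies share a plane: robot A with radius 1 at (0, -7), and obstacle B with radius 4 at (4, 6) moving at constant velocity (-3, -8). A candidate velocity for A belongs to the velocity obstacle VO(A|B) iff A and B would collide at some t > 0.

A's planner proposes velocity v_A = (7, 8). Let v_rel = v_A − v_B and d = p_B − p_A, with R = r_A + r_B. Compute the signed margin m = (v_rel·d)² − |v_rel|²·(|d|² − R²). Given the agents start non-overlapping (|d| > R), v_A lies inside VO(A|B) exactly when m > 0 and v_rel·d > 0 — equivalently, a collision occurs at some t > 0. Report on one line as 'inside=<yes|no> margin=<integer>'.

d = (4, 13),  |d|² = 185;  R = 1+4 = 5,  c = 185−5² = 160
v_rel = (10, 16),  |v_rel|² = 356;  v_rel·d = (10)·(4) + (16)·(13) = 248
356·t² − 496·t + 160 = 0  ⇒  m = 248² − 356·160 = 4544
m = 4544 > 0,  v_rel·d = 248 > 0  ⇒  inside

inside=yes margin=4544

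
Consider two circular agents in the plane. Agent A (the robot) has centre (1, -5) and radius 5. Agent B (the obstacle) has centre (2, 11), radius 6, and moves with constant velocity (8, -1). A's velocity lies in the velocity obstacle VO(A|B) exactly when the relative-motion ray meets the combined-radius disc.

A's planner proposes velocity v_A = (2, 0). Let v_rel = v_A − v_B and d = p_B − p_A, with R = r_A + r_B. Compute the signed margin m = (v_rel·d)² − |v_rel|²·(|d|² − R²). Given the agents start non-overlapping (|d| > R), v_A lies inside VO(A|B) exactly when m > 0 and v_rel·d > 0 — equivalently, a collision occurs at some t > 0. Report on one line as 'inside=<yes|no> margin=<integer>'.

d = (1, 16),  |d|² = 257;  R = 5+6 = 11,  c = 257−11² = 136
v_rel = (-6, 1),  |v_rel|² = 37;  v_rel·d = (-6)·(1) + (1)·(16) = 10
37·t² − 20·t + 136 = 0  ⇒  m = 10² − 37·136 = -4932
m = -4932 < 0,  v_rel·d = 10 > 0  ⇒  outside

inside=no margin=-4932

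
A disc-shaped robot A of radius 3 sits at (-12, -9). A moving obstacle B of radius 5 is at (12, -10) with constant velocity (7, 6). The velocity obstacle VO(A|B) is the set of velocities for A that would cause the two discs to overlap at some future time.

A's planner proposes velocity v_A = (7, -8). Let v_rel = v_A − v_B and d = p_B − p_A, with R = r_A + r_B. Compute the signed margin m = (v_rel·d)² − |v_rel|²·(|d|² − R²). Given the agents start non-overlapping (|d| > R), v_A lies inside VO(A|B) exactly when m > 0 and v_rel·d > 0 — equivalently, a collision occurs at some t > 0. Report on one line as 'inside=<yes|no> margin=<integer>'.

d = (24, -1),  |d|² = 577;  R = 3+5 = 8,  c = 577−8² = 513
v_rel = (0, -14),  |v_rel|² = 196;  v_rel·d = (0)·(24) + (-14)·(-1) = 14
196·t² − 28·t + 513 = 0  ⇒  m = 14² − 196·513 = -100352
m = -100352 < 0,  v_rel·d = 14 > 0  ⇒  outside

inside=no margin=-100352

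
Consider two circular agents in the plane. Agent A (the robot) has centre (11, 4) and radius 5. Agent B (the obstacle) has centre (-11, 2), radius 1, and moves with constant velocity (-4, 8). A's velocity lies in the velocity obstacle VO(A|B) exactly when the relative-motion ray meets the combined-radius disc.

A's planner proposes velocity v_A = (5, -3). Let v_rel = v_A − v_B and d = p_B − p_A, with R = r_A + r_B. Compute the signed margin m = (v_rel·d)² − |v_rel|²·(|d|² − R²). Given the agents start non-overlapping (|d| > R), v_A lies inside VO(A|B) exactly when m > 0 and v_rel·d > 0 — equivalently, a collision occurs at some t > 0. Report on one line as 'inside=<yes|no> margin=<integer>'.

d = (-22, -2),  |d|² = 488;  R = 5+1 = 6,  c = 488−6² = 452
v_rel = (9, -11),  |v_rel|² = 202;  v_rel·d = (9)·(-22) + (-11)·(-2) = -176
202·t² + 352·t + 452 = 0  ⇒  m = (-176)² − 202·452 = -60328
m = -60328 < 0,  v_rel·d = -176 < 0  ⇒  outside

inside=no margin=-60328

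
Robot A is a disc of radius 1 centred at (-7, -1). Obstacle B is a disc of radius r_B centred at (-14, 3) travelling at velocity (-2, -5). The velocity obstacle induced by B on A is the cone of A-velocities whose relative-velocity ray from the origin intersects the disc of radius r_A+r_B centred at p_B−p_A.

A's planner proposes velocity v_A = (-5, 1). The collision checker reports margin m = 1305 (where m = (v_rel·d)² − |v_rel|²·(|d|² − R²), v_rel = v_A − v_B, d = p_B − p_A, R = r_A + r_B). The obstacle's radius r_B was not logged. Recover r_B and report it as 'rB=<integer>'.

m = 1305
d = (-7, 4);  v_rel = (-3, 6),  |v_rel|² = 45
v_rel×d = (-3)·(4) − (6)·(-7) = 30
since m = R²·45 − 30²:  R² = (900 + 1305) / 45 = 49
R = √49 = 7  ⇒  r_B = 7 − 1 = 6

rB=6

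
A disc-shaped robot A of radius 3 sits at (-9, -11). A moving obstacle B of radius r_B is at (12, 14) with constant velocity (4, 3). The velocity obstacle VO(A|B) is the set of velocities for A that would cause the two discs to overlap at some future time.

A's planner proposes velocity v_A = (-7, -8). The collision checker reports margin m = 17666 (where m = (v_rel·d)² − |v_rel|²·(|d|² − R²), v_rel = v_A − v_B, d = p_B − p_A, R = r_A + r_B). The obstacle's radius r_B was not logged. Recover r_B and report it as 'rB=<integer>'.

m = 17666
d = (21, 25);  v_rel = (-11, -11),  |v_rel|² = 242
v_rel×d = (-11)·(25) − (-11)·(21) = -44
since m = R²·242 − (-44)²:  R² = (1936 + 17666) / 242 = 81
R = √81 = 9  ⇒  r_B = 9 − 3 = 6

rB=6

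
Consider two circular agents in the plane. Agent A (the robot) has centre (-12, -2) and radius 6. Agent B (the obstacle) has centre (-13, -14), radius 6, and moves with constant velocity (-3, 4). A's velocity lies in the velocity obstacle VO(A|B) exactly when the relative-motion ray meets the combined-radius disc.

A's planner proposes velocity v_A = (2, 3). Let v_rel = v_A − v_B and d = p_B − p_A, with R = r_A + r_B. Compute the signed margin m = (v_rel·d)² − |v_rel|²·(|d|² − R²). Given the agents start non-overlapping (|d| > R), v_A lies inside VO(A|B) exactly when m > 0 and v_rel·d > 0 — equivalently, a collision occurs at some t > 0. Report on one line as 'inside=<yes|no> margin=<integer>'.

d = (-1, -12),  |d|² = 145;  R = 6+6 = 12,  c = 145−12² = 1
v_rel = (5, -1),  |v_rel|² = 26;  v_rel·d = (5)·(-1) + (-1)·(-12) = 7
26·t² − 14·t + 1 = 0  ⇒  m = 7² − 26·1 = 23
m = 23 > 0,  v_rel·d = 7 > 0  ⇒  inside

inside=yes margin=23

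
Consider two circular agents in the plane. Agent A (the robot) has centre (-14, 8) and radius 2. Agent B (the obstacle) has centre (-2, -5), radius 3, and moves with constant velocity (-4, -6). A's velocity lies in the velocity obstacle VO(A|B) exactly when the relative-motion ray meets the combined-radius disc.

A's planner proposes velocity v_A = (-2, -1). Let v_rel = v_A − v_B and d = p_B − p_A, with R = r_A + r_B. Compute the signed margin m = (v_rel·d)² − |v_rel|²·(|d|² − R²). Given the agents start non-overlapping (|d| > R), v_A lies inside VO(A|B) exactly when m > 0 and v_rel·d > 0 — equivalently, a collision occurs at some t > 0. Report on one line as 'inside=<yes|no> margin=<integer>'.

d = (12, -13),  |d|² = 313;  R = 2+3 = 5,  c = 313−5² = 288
v_rel = (2, 5),  |v_rel|² = 29;  v_rel·d = (2)·(12) + (5)·(-13) = -41
29·t² + 82·t + 288 = 0  ⇒  m = (-41)² − 29·288 = -6671
m = -6671 < 0,  v_rel·d = -41 < 0  ⇒  outside

inside=no margin=-6671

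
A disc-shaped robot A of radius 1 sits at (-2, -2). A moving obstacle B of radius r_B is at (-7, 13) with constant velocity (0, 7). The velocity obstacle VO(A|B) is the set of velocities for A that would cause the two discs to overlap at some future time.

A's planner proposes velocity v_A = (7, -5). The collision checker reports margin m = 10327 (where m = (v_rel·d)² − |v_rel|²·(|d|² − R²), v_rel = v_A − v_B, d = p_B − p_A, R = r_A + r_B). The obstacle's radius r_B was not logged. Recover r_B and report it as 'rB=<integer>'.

m = 10327
d = (-5, 15);  v_rel = (7, -12),  |v_rel|² = 193
v_rel×d = (7)·(15) − (-12)·(-5) = 45
since m = R²·193 − 45²:  R² = (2025 + 10327) / 193 = 64
R = √64 = 8  ⇒  r_B = 8 − 1 = 7

rB=7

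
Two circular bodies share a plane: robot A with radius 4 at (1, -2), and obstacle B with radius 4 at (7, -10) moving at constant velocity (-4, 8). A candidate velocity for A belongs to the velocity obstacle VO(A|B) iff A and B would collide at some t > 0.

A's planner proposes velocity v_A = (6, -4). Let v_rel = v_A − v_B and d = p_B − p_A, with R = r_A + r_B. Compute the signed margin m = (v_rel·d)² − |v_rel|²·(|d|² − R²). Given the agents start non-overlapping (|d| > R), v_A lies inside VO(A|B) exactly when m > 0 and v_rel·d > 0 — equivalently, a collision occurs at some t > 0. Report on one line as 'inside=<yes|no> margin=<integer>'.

d = (6, -8),  |d|² = 100;  R = 4+4 = 8,  c = 100−8² = 36
v_rel = (10, -12),  |v_rel|² = 244;  v_rel·d = (10)·(6) + (-12)·(-8) = 156
244·t² − 312·t + 36 = 0  ⇒  m = 156² − 244·36 = 15552
m = 15552 > 0,  v_rel·d = 156 > 0  ⇒  inside

inside=yes margin=15552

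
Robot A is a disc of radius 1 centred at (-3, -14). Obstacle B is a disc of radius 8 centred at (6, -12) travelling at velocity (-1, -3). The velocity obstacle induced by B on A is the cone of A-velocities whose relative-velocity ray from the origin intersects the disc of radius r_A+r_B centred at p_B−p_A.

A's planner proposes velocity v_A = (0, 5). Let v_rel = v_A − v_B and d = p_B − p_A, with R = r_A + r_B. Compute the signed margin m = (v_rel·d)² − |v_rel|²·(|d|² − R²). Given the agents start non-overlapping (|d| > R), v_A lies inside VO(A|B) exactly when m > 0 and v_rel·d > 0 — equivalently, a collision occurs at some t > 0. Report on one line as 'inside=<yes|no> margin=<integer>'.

d = (9, 2),  |d|² = 85;  R = 1+8 = 9,  c = 85−9² = 4
v_rel = (1, 8),  |v_rel|² = 65;  v_rel·d = (1)·(9) + (8)·(2) = 25
65·t² − 50·t + 4 = 0  ⇒  m = 25² − 65·4 = 365
m = 365 > 0,  v_rel·d = 25 > 0  ⇒  inside

inside=yes margin=365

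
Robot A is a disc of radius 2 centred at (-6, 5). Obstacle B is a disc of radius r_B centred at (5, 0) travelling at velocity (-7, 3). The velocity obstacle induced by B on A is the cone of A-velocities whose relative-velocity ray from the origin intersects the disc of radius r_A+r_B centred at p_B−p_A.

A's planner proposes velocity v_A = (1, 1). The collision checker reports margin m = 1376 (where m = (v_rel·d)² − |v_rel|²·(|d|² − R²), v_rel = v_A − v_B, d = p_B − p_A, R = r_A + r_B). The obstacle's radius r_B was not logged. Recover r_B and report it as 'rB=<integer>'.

m = 1376
d = (11, -5);  v_rel = (8, -2),  |v_rel|² = 68
v_rel×d = (8)·(-5) − (-2)·(11) = -18
since m = R²·68 − (-18)²:  R² = (324 + 1376) / 68 = 25
R = √25 = 5  ⇒  r_B = 5 − 2 = 3

rB=3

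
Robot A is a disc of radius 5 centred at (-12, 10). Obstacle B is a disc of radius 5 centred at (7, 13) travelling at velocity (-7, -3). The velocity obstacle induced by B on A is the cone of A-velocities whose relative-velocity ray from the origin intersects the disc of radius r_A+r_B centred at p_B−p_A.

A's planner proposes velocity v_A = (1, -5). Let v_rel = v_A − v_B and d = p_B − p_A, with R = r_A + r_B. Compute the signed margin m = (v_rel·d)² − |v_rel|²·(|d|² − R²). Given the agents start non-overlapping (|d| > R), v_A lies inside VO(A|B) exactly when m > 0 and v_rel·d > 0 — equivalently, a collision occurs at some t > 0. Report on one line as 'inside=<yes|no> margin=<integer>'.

d = (19, 3),  |d|² = 370;  R = 5+5 = 10,  c = 370−10² = 270
v_rel = (8, -2),  |v_rel|² = 68;  v_rel·d = (8)·(19) + (-2)·(3) = 146
68·t² − 292·t + 270 = 0  ⇒  m = 146² − 68·270 = 2956
m = 2956 > 0,  v_rel·d = 146 > 0  ⇒  inside

inside=yes margin=2956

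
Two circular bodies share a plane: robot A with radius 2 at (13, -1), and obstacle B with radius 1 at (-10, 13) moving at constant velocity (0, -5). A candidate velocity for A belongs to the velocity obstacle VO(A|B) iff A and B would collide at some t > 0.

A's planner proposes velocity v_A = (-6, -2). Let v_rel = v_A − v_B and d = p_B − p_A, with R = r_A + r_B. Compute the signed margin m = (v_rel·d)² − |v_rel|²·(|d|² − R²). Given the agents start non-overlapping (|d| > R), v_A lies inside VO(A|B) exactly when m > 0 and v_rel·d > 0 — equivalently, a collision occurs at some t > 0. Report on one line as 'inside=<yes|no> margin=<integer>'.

d = (-23, 14),  |d|² = 725;  R = 2+1 = 3,  c = 725−3² = 716
v_rel = (-6, 3),  |v_rel|² = 45;  v_rel·d = (-6)·(-23) + (3)·(14) = 180
45·t² − 360·t + 716 = 0  ⇒  m = 180² − 45·716 = 180
m = 180 > 0,  v_rel·d = 180 > 0  ⇒  inside

inside=yes margin=180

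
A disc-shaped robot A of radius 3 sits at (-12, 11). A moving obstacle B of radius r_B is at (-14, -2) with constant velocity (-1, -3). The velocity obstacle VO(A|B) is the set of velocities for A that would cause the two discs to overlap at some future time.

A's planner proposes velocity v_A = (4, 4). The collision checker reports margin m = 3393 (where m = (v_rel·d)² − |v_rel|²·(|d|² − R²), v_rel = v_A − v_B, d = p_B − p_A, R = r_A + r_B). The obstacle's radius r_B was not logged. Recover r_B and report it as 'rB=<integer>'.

m = 3393
d = (-2, -13);  v_rel = (5, 7),  |v_rel|² = 74
v_rel×d = (5)·(-13) − (7)·(-2) = -51
since m = R²·74 − (-51)²:  R² = (2601 + 3393) / 74 = 81
R = √81 = 9  ⇒  r_B = 9 − 3 = 6

rB=6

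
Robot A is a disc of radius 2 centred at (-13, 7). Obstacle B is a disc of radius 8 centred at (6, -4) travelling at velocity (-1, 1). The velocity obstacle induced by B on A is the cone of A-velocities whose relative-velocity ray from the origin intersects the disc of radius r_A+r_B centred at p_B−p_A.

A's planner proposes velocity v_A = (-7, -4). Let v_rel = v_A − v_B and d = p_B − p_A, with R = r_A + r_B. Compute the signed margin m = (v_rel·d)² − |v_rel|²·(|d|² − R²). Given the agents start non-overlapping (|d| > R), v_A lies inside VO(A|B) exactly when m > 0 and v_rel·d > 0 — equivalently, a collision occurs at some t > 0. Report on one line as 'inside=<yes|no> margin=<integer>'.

d = (19, -11),  |d|² = 482;  R = 2+8 = 10,  c = 482−10² = 382
v_rel = (-6, -5),  |v_rel|² = 61;  v_rel·d = (-6)·(19) + (-5)·(-11) = -59
61·t² + 118·t + 382 = 0  ⇒  m = (-59)² − 61·382 = -19821
m = -19821 < 0,  v_rel·d = -59 < 0  ⇒  outside

inside=no margin=-19821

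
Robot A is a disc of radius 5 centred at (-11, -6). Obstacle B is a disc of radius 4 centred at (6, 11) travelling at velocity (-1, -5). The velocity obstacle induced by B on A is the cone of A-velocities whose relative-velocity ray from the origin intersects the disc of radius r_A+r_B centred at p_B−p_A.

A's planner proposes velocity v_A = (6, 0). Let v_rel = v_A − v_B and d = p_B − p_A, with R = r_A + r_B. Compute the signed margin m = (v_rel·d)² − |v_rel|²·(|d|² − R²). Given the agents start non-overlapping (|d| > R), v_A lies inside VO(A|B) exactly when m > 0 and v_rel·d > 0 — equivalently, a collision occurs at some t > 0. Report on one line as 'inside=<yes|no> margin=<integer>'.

d = (17, 17),  |d|² = 578;  R = 5+4 = 9,  c = 578−9² = 497
v_rel = (7, 5),  |v_rel|² = 74;  v_rel·d = (7)·(17) + (5)·(17) = 204
74·t² − 408·t + 497 = 0  ⇒  m = 204² − 74·497 = 4838
m = 4838 > 0,  v_rel·d = 204 > 0  ⇒  inside

inside=yes margin=4838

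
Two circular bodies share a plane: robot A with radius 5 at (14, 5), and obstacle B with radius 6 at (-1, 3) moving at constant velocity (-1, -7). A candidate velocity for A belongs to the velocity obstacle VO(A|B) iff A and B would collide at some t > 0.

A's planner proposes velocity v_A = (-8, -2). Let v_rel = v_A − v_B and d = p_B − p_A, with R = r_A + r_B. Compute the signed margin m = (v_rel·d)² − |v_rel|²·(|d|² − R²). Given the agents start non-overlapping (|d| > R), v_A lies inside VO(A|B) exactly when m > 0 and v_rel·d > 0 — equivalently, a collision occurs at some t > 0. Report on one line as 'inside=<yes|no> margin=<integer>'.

d = (-15, -2),  |d|² = 229;  R = 5+6 = 11,  c = 229−11² = 108
v_rel = (-7, 5),  |v_rel|² = 74;  v_rel·d = (-7)·(-15) + (5)·(-2) = 95
74·t² − 190·t + 108 = 0  ⇒  m = 95² − 74·108 = 1033
m = 1033 > 0,  v_rel·d = 95 > 0  ⇒  inside

inside=yes margin=1033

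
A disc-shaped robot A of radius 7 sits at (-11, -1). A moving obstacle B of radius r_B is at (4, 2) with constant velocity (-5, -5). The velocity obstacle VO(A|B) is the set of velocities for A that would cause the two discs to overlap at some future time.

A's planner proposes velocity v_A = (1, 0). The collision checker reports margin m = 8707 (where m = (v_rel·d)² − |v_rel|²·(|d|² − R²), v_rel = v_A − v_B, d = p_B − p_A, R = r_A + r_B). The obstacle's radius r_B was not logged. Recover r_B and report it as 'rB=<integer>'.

m = 8707
d = (15, 3);  v_rel = (6, 5),  |v_rel|² = 61
v_rel×d = (6)·(3) − (5)·(15) = -57
since m = R²·61 − (-57)²:  R² = (3249 + 8707) / 61 = 196
R = √196 = 14  ⇒  r_B = 14 − 7 = 7

rB=7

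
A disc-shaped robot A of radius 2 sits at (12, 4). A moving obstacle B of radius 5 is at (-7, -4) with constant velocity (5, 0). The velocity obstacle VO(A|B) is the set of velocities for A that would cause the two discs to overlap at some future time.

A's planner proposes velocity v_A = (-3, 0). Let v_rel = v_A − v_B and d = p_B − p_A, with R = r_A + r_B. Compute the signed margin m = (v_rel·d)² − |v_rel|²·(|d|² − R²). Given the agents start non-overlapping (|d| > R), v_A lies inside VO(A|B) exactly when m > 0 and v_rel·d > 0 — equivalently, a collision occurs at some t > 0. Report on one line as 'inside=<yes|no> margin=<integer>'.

d = (-19, -8),  |d|² = 425;  R = 2+5 = 7,  c = 425−7² = 376
v_rel = (-8, 0),  |v_rel|² = 64;  v_rel·d = (-8)·(-19) + (0)·(-8) = 152
64·t² − 304·t + 376 = 0  ⇒  m = 152² − 64·376 = -960
m = -960 < 0,  v_rel·d = 152 > 0  ⇒  outside

inside=no margin=-960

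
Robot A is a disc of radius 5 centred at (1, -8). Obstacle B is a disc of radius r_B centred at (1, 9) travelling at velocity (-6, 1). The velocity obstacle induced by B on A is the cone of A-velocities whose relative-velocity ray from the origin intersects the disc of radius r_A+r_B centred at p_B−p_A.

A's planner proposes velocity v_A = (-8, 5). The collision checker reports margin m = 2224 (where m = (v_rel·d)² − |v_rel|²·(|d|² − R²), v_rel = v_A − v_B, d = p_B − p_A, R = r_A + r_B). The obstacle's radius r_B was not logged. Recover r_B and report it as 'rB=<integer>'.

m = 2224
d = (0, 17);  v_rel = (-2, 4),  |v_rel|² = 20
v_rel×d = (-2)·(17) − (4)·(0) = -34
since m = R²·20 − (-34)²:  R² = (1156 + 2224) / 20 = 169
R = √169 = 13  ⇒  r_B = 13 − 5 = 8

rB=8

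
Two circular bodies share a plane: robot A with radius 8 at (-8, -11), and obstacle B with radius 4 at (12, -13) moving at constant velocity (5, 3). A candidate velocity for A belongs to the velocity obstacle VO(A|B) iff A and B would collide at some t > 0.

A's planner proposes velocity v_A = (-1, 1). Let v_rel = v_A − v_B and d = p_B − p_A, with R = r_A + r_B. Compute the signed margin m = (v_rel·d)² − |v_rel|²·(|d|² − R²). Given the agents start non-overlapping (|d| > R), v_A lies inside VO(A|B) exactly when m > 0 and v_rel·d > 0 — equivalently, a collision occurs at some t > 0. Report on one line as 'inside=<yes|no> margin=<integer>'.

d = (20, -2),  |d|² = 404;  R = 8+4 = 12,  c = 404−12² = 260
v_rel = (-6, -2),  |v_rel|² = 40;  v_rel·d = (-6)·(20) + (-2)·(-2) = -116
40·t² + 232·t + 260 = 0  ⇒  m = (-116)² − 40·260 = 3056
m = 3056 > 0,  v_rel·d = -116 < 0  ⇒  outside

inside=no margin=3056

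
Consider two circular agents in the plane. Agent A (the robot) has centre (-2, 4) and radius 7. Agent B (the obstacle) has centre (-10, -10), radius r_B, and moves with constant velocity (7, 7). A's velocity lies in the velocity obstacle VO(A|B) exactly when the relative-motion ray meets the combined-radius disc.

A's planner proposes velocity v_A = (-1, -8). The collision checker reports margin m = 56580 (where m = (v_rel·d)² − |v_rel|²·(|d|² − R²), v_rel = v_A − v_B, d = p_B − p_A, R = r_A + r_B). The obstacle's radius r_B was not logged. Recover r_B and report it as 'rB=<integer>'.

m = 56580
d = (-8, -14);  v_rel = (-8, -15),  |v_rel|² = 289
v_rel×d = (-8)·(-14) − (-15)·(-8) = -8
since m = R²·289 − (-8)²:  R² = (64 + 56580) / 289 = 196
R = √196 = 14  ⇒  r_B = 14 − 7 = 7

rB=7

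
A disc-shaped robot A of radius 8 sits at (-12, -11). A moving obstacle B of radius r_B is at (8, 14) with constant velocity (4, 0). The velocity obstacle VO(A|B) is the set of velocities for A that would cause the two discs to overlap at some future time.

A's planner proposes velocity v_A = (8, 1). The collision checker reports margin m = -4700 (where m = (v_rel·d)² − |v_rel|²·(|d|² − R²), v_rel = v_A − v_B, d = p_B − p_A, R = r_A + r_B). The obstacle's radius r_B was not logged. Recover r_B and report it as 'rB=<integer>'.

m = -4700
d = (20, 25);  v_rel = (4, 1),  |v_rel|² = 17
v_rel×d = (4)·(25) − (1)·(20) = 80
since m = R²·17 − 80²:  R² = (6400 + -4700) / 17 = 100
R = √100 = 10  ⇒  r_B = 10 − 8 = 2

rB=2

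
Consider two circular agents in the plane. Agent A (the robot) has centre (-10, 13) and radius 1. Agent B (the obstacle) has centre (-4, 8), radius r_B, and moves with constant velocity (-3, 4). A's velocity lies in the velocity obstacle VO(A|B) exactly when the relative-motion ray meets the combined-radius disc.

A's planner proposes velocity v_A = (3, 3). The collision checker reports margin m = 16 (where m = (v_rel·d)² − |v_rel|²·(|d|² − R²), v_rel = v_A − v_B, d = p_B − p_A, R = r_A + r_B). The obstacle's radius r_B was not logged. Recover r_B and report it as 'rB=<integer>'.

m = 16
d = (6, -5);  v_rel = (6, -1),  |v_rel|² = 37
v_rel×d = (6)·(-5) − (-1)·(6) = -24
since m = R²·37 − (-24)²:  R² = (576 + 16) / 37 = 16
R = √16 = 4  ⇒  r_B = 4 − 1 = 3

rB=3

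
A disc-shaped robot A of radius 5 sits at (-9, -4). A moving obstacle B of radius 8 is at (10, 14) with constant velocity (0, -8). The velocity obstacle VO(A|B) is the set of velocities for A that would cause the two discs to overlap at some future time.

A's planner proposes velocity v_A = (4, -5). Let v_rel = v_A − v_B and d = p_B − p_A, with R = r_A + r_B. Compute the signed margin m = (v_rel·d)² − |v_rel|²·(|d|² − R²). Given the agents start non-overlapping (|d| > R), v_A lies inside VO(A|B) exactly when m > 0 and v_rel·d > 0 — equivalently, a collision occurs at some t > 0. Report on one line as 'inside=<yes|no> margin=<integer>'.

d = (19, 18),  |d|² = 685;  R = 5+8 = 13,  c = 685−13² = 516
v_rel = (4, 3),  |v_rel|² = 25;  v_rel·d = (4)·(19) + (3)·(18) = 130
25·t² − 260·t + 516 = 0  ⇒  m = 130² − 25·516 = 4000
m = 4000 > 0,  v_rel·d = 130 > 0  ⇒  inside

inside=yes margin=4000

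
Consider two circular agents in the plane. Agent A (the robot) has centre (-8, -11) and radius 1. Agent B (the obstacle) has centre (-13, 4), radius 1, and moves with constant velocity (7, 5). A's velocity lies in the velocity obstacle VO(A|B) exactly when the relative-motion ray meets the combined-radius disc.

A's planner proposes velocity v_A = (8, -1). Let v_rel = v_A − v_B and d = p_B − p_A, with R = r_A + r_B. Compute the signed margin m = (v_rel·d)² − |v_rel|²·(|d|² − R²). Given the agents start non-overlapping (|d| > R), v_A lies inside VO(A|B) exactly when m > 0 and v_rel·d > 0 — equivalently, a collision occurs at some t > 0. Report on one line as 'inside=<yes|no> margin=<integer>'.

d = (-5, 15),  |d|² = 250;  R = 1+1 = 2,  c = 250−2² = 246
v_rel = (1, -6),  |v_rel|² = 37;  v_rel·d = (1)·(-5) + (-6)·(15) = -95
37·t² + 190·t + 246 = 0  ⇒  m = (-95)² − 37·246 = -77
m = -77 < 0,  v_rel·d = -95 < 0  ⇒  outside

inside=no margin=-77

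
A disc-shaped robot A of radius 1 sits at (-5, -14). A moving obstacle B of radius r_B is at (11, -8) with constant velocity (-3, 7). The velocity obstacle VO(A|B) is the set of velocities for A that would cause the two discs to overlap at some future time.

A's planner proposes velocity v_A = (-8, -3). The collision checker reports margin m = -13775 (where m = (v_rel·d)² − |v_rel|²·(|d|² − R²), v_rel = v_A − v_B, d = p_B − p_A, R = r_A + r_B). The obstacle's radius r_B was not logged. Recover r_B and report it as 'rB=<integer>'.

m = -13775
d = (16, 6);  v_rel = (-5, -10),  |v_rel|² = 125
v_rel×d = (-5)·(6) − (-10)·(16) = 130
since m = R²·125 − 130²:  R² = (16900 + -13775) / 125 = 25
R = √25 = 5  ⇒  r_B = 5 − 1 = 4

rB=4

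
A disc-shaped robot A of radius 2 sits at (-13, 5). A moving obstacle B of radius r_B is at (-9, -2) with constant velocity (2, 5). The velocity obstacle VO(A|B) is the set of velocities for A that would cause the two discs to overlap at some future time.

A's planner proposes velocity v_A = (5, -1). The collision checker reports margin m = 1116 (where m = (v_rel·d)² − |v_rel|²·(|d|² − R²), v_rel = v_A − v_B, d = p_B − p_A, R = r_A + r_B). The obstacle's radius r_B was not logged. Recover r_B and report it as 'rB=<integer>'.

m = 1116
d = (4, -7);  v_rel = (3, -6),  |v_rel|² = 45
v_rel×d = (3)·(-7) − (-6)·(4) = 3
since m = R²·45 − 3²:  R² = (9 + 1116) / 45 = 25
R = √25 = 5  ⇒  r_B = 5 − 2 = 3

rB=3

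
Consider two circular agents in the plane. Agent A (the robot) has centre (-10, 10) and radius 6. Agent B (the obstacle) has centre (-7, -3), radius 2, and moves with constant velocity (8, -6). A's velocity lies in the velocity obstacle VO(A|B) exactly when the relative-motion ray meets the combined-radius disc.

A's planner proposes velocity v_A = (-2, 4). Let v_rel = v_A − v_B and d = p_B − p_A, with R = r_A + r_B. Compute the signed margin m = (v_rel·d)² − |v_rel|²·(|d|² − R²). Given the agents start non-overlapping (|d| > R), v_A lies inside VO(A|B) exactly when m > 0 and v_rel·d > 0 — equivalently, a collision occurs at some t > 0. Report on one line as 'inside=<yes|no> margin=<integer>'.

d = (3, -13),  |d|² = 178;  R = 6+2 = 8,  c = 178−8² = 114
v_rel = (-10, 10),  |v_rel|² = 200;  v_rel·d = (-10)·(3) + (10)·(-13) = -160
200·t² + 320·t + 114 = 0  ⇒  m = (-160)² − 200·114 = 2800
m = 2800 > 0,  v_rel·d = -160 < 0  ⇒  outside

inside=no margin=2800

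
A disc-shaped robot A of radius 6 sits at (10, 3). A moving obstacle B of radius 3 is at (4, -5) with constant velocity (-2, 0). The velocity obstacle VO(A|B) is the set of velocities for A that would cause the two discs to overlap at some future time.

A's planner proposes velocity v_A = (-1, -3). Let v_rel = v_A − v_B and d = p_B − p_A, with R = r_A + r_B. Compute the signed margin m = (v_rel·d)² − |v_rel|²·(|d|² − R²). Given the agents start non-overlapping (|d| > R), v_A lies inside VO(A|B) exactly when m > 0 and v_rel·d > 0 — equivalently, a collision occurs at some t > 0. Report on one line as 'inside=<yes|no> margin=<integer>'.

d = (-6, -8),  |d|² = 100;  R = 6+3 = 9,  c = 100−9² = 19
v_rel = (1, -3),  |v_rel|² = 10;  v_rel·d = (1)·(-6) + (-3)·(-8) = 18
10·t² − 36·t + 19 = 0  ⇒  m = 18² − 10·19 = 134
m = 134 > 0,  v_rel·d = 18 > 0  ⇒  inside

inside=yes margin=134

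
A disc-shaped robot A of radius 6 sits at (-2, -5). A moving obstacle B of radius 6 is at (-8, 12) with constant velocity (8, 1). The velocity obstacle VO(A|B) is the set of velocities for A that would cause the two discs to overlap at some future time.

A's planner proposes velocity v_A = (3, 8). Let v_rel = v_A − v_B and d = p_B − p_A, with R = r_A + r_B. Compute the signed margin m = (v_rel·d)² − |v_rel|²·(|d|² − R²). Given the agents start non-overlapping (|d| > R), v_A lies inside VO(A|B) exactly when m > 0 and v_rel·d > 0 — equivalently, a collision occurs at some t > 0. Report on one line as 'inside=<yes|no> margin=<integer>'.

d = (-6, 17),  |d|² = 325;  R = 6+6 = 12,  c = 325−12² = 181
v_rel = (-5, 7),  |v_rel|² = 74;  v_rel·d = (-5)·(-6) + (7)·(17) = 149
74·t² − 298·t + 181 = 0  ⇒  m = 149² − 74·181 = 8807
m = 8807 > 0,  v_rel·d = 149 > 0  ⇒  inside

inside=yes margin=8807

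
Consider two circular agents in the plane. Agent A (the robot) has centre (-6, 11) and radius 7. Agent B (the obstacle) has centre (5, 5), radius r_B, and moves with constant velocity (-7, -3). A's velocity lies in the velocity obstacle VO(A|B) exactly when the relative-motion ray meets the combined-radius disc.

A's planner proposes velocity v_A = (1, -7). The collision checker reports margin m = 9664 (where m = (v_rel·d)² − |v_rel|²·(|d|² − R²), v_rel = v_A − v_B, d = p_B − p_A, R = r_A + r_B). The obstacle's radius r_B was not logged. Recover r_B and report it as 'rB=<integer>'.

m = 9664
d = (11, -6);  v_rel = (8, -4),  |v_rel|² = 80
v_rel×d = (8)·(-6) − (-4)·(11) = -4
since m = R²·80 − (-4)²:  R² = (16 + 9664) / 80 = 121
R = √121 = 11  ⇒  r_B = 11 − 7 = 4

rB=4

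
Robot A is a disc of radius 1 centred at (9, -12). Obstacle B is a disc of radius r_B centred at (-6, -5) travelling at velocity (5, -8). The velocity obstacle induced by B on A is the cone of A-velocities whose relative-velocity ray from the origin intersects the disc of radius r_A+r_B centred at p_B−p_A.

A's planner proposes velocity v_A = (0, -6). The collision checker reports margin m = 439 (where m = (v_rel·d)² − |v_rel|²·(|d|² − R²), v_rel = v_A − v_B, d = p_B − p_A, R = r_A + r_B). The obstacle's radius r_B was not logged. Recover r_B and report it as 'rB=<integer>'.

m = 439
d = (-15, 7);  v_rel = (-5, 2),  |v_rel|² = 29
v_rel×d = (-5)·(7) − (2)·(-15) = -5
since m = R²·29 − (-5)²:  R² = (25 + 439) / 29 = 16
R = √16 = 4  ⇒  r_B = 4 − 1 = 3

rB=3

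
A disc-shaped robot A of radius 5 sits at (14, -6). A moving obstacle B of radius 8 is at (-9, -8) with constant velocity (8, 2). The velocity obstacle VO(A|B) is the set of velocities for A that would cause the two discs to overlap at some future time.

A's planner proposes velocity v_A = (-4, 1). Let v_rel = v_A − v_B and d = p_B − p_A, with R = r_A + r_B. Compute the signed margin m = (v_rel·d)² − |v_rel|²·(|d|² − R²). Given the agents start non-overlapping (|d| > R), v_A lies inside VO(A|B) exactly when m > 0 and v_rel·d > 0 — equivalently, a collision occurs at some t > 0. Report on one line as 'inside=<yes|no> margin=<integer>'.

d = (-23, -2),  |d|² = 533;  R = 5+8 = 13,  c = 533−13² = 364
v_rel = (-12, -1),  |v_rel|² = 145;  v_rel·d = (-12)·(-23) + (-1)·(-2) = 278
145·t² − 556·t + 364 = 0  ⇒  m = 278² − 145·364 = 24504
m = 24504 > 0,  v_rel·d = 278 > 0  ⇒  inside

inside=yes margin=24504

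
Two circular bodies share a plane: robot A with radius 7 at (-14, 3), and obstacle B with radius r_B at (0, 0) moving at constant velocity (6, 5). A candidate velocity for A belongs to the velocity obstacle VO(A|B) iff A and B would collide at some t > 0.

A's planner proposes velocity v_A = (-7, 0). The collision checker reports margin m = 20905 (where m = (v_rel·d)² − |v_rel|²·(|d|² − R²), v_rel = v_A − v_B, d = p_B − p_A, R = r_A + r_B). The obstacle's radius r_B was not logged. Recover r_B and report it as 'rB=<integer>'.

m = 20905
d = (14, -3);  v_rel = (-13, -5),  |v_rel|² = 194
v_rel×d = (-13)·(-3) − (-5)·(14) = 109
since m = R²·194 − 109²:  R² = (11881 + 20905) / 194 = 169
R = √169 = 13  ⇒  r_B = 13 − 7 = 6

rB=6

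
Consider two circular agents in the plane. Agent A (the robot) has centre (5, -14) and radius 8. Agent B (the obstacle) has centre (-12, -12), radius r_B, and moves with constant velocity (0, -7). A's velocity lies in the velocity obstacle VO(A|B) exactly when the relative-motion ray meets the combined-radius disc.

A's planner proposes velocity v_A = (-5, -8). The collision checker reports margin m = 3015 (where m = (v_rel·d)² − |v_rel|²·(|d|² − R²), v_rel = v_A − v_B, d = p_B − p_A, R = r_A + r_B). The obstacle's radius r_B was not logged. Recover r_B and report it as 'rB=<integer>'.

m = 3015
d = (-17, 2);  v_rel = (-5, -1),  |v_rel|² = 26
v_rel×d = (-5)·(2) − (-1)·(-17) = -27
since m = R²·26 − (-27)²:  R² = (729 + 3015) / 26 = 144
R = √144 = 12  ⇒  r_B = 12 − 8 = 4

rB=4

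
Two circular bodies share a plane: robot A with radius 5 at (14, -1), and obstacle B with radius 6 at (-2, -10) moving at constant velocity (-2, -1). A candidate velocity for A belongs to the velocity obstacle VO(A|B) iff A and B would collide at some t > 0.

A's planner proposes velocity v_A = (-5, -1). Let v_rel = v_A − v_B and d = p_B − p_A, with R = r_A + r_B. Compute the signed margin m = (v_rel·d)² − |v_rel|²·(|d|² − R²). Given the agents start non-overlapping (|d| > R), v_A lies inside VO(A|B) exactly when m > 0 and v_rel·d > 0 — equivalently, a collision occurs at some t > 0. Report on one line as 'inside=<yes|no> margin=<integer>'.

d = (-16, -9),  |d|² = 337;  R = 5+6 = 11,  c = 337−11² = 216
v_rel = (-3, 0),  |v_rel|² = 9;  v_rel·d = (-3)·(-16) + (0)·(-9) = 48
9·t² − 96·t + 216 = 0  ⇒  m = 48² − 9·216 = 360
m = 360 > 0,  v_rel·d = 48 > 0  ⇒  inside

inside=yes margin=360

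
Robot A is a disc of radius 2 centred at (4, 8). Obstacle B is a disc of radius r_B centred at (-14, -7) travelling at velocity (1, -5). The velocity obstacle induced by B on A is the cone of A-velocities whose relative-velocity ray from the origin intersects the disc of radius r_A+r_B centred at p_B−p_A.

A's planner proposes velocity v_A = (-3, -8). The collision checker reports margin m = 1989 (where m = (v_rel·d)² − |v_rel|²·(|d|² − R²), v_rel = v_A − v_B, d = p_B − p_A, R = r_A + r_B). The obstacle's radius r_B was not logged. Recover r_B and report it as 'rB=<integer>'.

m = 1989
d = (-18, -15);  v_rel = (-4, -3),  |v_rel|² = 25
v_rel×d = (-4)·(-15) − (-3)·(-18) = 6
since m = R²·25 − 6²:  R² = (36 + 1989) / 25 = 81
R = √81 = 9  ⇒  r_B = 9 − 2 = 7

rB=7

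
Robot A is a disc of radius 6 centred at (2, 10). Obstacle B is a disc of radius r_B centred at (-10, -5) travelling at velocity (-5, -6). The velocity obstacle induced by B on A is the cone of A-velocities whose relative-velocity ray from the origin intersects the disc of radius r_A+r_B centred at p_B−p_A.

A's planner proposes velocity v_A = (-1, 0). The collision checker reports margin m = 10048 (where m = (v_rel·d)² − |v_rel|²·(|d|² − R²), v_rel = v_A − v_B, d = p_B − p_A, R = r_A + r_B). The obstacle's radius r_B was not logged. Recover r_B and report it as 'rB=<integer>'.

m = 10048
d = (-12, -15);  v_rel = (4, 6),  |v_rel|² = 52
v_rel×d = (4)·(-15) − (6)·(-12) = 12
since m = R²·52 − 12²:  R² = (144 + 10048) / 52 = 196
R = √196 = 14  ⇒  r_B = 14 − 6 = 8

rB=8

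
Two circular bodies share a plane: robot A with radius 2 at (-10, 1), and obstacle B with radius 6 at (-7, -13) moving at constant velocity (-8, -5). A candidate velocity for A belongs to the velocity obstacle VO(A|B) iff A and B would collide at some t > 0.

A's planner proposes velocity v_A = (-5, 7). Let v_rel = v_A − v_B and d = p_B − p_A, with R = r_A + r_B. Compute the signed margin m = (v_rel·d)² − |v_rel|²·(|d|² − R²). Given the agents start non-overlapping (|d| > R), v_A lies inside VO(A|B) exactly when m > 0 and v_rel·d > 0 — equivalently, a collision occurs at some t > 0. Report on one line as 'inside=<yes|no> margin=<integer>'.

d = (3, -14),  |d|² = 205;  R = 2+6 = 8,  c = 205−8² = 141
v_rel = (3, 12),  |v_rel|² = 153;  v_rel·d = (3)·(3) + (12)·(-14) = -159
153·t² + 318·t + 141 = 0  ⇒  m = (-159)² − 153·141 = 3708
m = 3708 > 0,  v_rel·d = -159 < 0  ⇒  outside

inside=no margin=3708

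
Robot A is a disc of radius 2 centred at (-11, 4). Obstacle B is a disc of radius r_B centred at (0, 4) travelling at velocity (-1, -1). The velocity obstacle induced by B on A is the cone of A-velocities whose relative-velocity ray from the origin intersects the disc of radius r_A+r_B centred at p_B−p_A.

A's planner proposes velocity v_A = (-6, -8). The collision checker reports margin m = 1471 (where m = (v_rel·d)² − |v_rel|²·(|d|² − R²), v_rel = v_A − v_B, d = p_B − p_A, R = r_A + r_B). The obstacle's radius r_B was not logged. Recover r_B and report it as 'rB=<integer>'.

m = 1471
d = (11, 0);  v_rel = (-5, -7),  |v_rel|² = 74
v_rel×d = (-5)·(0) − (-7)·(11) = 77
since m = R²·74 − 77²:  R² = (5929 + 1471) / 74 = 100
R = √100 = 10  ⇒  r_B = 10 − 2 = 8

rB=8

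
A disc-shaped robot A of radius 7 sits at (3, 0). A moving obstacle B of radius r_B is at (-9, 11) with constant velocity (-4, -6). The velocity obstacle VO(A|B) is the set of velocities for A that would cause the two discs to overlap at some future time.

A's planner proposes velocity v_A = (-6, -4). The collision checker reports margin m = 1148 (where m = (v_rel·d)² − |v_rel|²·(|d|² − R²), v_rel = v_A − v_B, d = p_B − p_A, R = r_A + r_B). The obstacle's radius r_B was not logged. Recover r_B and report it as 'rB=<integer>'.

m = 1148
d = (-12, 11);  v_rel = (-2, 2),  |v_rel|² = 8
v_rel×d = (-2)·(11) − (2)·(-12) = 2
since m = R²·8 − 2²:  R² = (4 + 1148) / 8 = 144
R = √144 = 12  ⇒  r_B = 12 − 7 = 5

rB=5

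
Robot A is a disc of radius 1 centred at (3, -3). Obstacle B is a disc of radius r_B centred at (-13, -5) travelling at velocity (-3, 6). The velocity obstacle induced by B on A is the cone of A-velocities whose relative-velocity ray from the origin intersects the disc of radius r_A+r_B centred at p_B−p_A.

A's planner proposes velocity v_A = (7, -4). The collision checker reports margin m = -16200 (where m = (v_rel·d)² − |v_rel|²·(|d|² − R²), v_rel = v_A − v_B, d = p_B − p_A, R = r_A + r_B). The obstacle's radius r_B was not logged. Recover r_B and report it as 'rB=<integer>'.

m = -16200
d = (-16, -2);  v_rel = (10, -10),  |v_rel|² = 200
v_rel×d = (10)·(-2) − (-10)·(-16) = -180
since m = R²·200 − (-180)²:  R² = (32400 + -16200) / 200 = 81
R = √81 = 9  ⇒  r_B = 9 − 1 = 8

rB=8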